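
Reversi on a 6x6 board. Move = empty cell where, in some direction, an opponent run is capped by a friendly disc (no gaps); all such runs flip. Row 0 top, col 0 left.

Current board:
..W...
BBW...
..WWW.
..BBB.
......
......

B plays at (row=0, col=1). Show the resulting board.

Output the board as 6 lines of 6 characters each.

Place B at (0,1); scan 8 dirs for brackets.
Dir NW: edge -> no flip
Dir N: edge -> no flip
Dir NE: edge -> no flip
Dir W: first cell '.' (not opp) -> no flip
Dir E: opp run (0,2), next='.' -> no flip
Dir SW: first cell 'B' (not opp) -> no flip
Dir S: first cell 'B' (not opp) -> no flip
Dir SE: opp run (1,2) (2,3) capped by B -> flip
All flips: (1,2) (2,3)

Answer: .BW...
BBB...
..WBW.
..BBB.
......
......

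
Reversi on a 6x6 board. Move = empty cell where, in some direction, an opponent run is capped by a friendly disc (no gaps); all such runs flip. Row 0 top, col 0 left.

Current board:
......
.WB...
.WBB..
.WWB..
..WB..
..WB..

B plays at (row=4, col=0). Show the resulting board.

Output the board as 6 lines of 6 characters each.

Place B at (4,0); scan 8 dirs for brackets.
Dir NW: edge -> no flip
Dir N: first cell '.' (not opp) -> no flip
Dir NE: opp run (3,1) capped by B -> flip
Dir W: edge -> no flip
Dir E: first cell '.' (not opp) -> no flip
Dir SW: edge -> no flip
Dir S: first cell '.' (not opp) -> no flip
Dir SE: first cell '.' (not opp) -> no flip
All flips: (3,1)

Answer: ......
.WB...
.WBB..
.BWB..
B.WB..
..WB..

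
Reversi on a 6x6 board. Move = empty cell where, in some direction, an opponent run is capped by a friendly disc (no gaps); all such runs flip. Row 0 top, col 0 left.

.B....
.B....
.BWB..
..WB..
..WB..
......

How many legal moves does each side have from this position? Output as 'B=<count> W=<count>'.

-- B to move --
(1,2): no bracket -> illegal
(1,3): no bracket -> illegal
(3,1): flips 1 -> legal
(4,1): flips 2 -> legal
(5,1): flips 1 -> legal
(5,2): no bracket -> illegal
(5,3): no bracket -> illegal
B mobility = 3
-- W to move --
(0,0): flips 1 -> legal
(0,2): no bracket -> illegal
(1,0): flips 1 -> legal
(1,2): no bracket -> illegal
(1,3): no bracket -> illegal
(1,4): flips 1 -> legal
(2,0): flips 1 -> legal
(2,4): flips 2 -> legal
(3,0): no bracket -> illegal
(3,1): no bracket -> illegal
(3,4): flips 1 -> legal
(4,4): flips 2 -> legal
(5,2): no bracket -> illegal
(5,3): no bracket -> illegal
(5,4): flips 1 -> legal
W mobility = 8

Answer: B=3 W=8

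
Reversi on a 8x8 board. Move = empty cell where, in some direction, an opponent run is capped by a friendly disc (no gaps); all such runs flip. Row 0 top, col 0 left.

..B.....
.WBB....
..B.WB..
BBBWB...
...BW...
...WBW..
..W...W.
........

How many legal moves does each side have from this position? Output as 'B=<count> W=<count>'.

Answer: B=11 W=5

Derivation:
-- B to move --
(0,0): flips 1 -> legal
(0,1): no bracket -> illegal
(1,0): flips 1 -> legal
(1,4): flips 1 -> legal
(1,5): no bracket -> illegal
(2,0): flips 1 -> legal
(2,1): no bracket -> illegal
(2,3): flips 2 -> legal
(3,5): flips 1 -> legal
(4,2): no bracket -> illegal
(4,5): flips 1 -> legal
(4,6): no bracket -> illegal
(5,1): no bracket -> illegal
(5,2): flips 1 -> legal
(5,6): flips 1 -> legal
(5,7): no bracket -> illegal
(6,1): no bracket -> illegal
(6,3): flips 1 -> legal
(6,4): no bracket -> illegal
(6,5): no bracket -> illegal
(6,7): no bracket -> illegal
(7,1): no bracket -> illegal
(7,2): no bracket -> illegal
(7,3): no bracket -> illegal
(7,5): no bracket -> illegal
(7,6): no bracket -> illegal
(7,7): flips 4 -> legal
B mobility = 11
-- W to move --
(0,1): no bracket -> illegal
(0,3): no bracket -> illegal
(0,4): no bracket -> illegal
(1,4): flips 2 -> legal
(1,5): no bracket -> illegal
(1,6): no bracket -> illegal
(2,0): no bracket -> illegal
(2,1): no bracket -> illegal
(2,3): no bracket -> illegal
(2,6): flips 1 -> legal
(3,5): flips 1 -> legal
(3,6): no bracket -> illegal
(4,0): no bracket -> illegal
(4,1): no bracket -> illegal
(4,2): flips 1 -> legal
(4,5): no bracket -> illegal
(5,2): no bracket -> illegal
(6,3): no bracket -> illegal
(6,4): flips 1 -> legal
(6,5): no bracket -> illegal
W mobility = 5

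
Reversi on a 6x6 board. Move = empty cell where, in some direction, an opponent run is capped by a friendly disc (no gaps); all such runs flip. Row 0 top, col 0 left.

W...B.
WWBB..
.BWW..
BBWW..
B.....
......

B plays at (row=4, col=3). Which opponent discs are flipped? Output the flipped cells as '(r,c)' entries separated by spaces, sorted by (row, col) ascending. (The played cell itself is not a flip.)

Answer: (2,3) (3,2) (3,3)

Derivation:
Dir NW: opp run (3,2) capped by B -> flip
Dir N: opp run (3,3) (2,3) capped by B -> flip
Dir NE: first cell '.' (not opp) -> no flip
Dir W: first cell '.' (not opp) -> no flip
Dir E: first cell '.' (not opp) -> no flip
Dir SW: first cell '.' (not opp) -> no flip
Dir S: first cell '.' (not opp) -> no flip
Dir SE: first cell '.' (not opp) -> no flip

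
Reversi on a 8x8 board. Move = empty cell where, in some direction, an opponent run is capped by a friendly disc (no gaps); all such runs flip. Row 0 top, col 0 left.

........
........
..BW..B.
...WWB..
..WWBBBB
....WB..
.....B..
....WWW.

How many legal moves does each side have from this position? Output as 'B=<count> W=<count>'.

-- B to move --
(1,2): flips 2 -> legal
(1,3): no bracket -> illegal
(1,4): no bracket -> illegal
(2,4): flips 2 -> legal
(2,5): no bracket -> illegal
(3,1): no bracket -> illegal
(3,2): flips 4 -> legal
(4,1): flips 2 -> legal
(5,1): no bracket -> illegal
(5,2): no bracket -> illegal
(5,3): flips 1 -> legal
(6,3): flips 1 -> legal
(6,4): flips 1 -> legal
(6,6): no bracket -> illegal
(6,7): no bracket -> illegal
(7,3): no bracket -> illegal
(7,7): no bracket -> illegal
B mobility = 7
-- W to move --
(1,1): flips 1 -> legal
(1,2): no bracket -> illegal
(1,3): no bracket -> illegal
(1,5): no bracket -> illegal
(1,6): no bracket -> illegal
(1,7): no bracket -> illegal
(2,1): flips 1 -> legal
(2,4): no bracket -> illegal
(2,5): flips 4 -> legal
(2,7): no bracket -> illegal
(3,1): no bracket -> illegal
(3,2): no bracket -> illegal
(3,6): flips 2 -> legal
(3,7): no bracket -> illegal
(5,3): no bracket -> illegal
(5,6): flips 3 -> legal
(5,7): no bracket -> illegal
(6,4): no bracket -> illegal
(6,6): flips 2 -> legal
W mobility = 6

Answer: B=7 W=6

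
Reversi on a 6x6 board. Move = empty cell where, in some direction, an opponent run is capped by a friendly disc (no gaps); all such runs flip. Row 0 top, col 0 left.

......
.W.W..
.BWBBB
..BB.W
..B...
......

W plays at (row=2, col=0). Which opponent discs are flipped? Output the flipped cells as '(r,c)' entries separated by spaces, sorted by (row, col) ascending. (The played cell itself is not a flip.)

Dir NW: edge -> no flip
Dir N: first cell '.' (not opp) -> no flip
Dir NE: first cell 'W' (not opp) -> no flip
Dir W: edge -> no flip
Dir E: opp run (2,1) capped by W -> flip
Dir SW: edge -> no flip
Dir S: first cell '.' (not opp) -> no flip
Dir SE: first cell '.' (not opp) -> no flip

Answer: (2,1)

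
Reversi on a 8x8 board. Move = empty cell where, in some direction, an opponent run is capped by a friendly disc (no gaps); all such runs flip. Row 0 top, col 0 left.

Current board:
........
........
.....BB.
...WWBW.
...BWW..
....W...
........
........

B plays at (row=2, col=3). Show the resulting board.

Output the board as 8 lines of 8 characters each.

Place B at (2,3); scan 8 dirs for brackets.
Dir NW: first cell '.' (not opp) -> no flip
Dir N: first cell '.' (not opp) -> no flip
Dir NE: first cell '.' (not opp) -> no flip
Dir W: first cell '.' (not opp) -> no flip
Dir E: first cell '.' (not opp) -> no flip
Dir SW: first cell '.' (not opp) -> no flip
Dir S: opp run (3,3) capped by B -> flip
Dir SE: opp run (3,4) (4,5), next='.' -> no flip
All flips: (3,3)

Answer: ........
........
...B.BB.
...BWBW.
...BWW..
....W...
........
........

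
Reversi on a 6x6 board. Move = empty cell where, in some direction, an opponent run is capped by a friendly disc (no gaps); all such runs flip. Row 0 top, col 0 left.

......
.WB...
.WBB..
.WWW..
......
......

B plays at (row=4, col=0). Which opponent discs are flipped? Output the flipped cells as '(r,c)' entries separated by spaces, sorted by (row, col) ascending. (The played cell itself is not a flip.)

Dir NW: edge -> no flip
Dir N: first cell '.' (not opp) -> no flip
Dir NE: opp run (3,1) capped by B -> flip
Dir W: edge -> no flip
Dir E: first cell '.' (not opp) -> no flip
Dir SW: edge -> no flip
Dir S: first cell '.' (not opp) -> no flip
Dir SE: first cell '.' (not opp) -> no flip

Answer: (3,1)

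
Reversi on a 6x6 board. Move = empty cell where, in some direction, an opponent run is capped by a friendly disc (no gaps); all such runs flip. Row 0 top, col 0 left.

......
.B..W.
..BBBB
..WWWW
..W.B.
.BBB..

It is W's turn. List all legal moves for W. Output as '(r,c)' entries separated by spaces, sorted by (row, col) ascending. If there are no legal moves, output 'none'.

(0,0): flips 2 -> legal
(0,1): no bracket -> illegal
(0,2): no bracket -> illegal
(1,0): no bracket -> illegal
(1,2): flips 2 -> legal
(1,3): flips 2 -> legal
(1,5): flips 2 -> legal
(2,0): no bracket -> illegal
(2,1): no bracket -> illegal
(3,1): no bracket -> illegal
(4,0): no bracket -> illegal
(4,1): no bracket -> illegal
(4,3): no bracket -> illegal
(4,5): no bracket -> illegal
(5,0): no bracket -> illegal
(5,4): flips 1 -> legal
(5,5): flips 1 -> legal

Answer: (0,0) (1,2) (1,3) (1,5) (5,4) (5,5)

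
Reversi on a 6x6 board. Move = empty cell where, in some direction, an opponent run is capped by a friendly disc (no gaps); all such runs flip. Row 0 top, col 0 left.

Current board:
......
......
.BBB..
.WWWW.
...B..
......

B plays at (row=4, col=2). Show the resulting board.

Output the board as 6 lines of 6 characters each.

Answer: ......
......
.BBB..
.WBWW.
..BB..
......

Derivation:
Place B at (4,2); scan 8 dirs for brackets.
Dir NW: opp run (3,1), next='.' -> no flip
Dir N: opp run (3,2) capped by B -> flip
Dir NE: opp run (3,3), next='.' -> no flip
Dir W: first cell '.' (not opp) -> no flip
Dir E: first cell 'B' (not opp) -> no flip
Dir SW: first cell '.' (not opp) -> no flip
Dir S: first cell '.' (not opp) -> no flip
Dir SE: first cell '.' (not opp) -> no flip
All flips: (3,2)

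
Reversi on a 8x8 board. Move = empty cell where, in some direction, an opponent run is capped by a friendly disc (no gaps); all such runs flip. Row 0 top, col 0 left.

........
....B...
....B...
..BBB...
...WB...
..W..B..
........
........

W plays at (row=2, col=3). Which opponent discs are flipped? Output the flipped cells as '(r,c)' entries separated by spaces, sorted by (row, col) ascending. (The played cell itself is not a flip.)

Dir NW: first cell '.' (not opp) -> no flip
Dir N: first cell '.' (not opp) -> no flip
Dir NE: opp run (1,4), next='.' -> no flip
Dir W: first cell '.' (not opp) -> no flip
Dir E: opp run (2,4), next='.' -> no flip
Dir SW: opp run (3,2), next='.' -> no flip
Dir S: opp run (3,3) capped by W -> flip
Dir SE: opp run (3,4), next='.' -> no flip

Answer: (3,3)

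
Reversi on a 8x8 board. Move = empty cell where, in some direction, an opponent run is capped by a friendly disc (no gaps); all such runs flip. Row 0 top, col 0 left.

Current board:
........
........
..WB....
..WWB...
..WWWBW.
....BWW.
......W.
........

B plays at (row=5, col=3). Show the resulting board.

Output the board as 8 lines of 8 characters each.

Place B at (5,3); scan 8 dirs for brackets.
Dir NW: opp run (4,2), next='.' -> no flip
Dir N: opp run (4,3) (3,3) capped by B -> flip
Dir NE: opp run (4,4), next='.' -> no flip
Dir W: first cell '.' (not opp) -> no flip
Dir E: first cell 'B' (not opp) -> no flip
Dir SW: first cell '.' (not opp) -> no flip
Dir S: first cell '.' (not opp) -> no flip
Dir SE: first cell '.' (not opp) -> no flip
All flips: (3,3) (4,3)

Answer: ........
........
..WB....
..WBB...
..WBWBW.
...BBWW.
......W.
........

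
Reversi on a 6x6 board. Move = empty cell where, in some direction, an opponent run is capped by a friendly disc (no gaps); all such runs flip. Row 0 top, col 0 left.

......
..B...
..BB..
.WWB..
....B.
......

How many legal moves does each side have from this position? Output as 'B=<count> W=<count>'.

-- B to move --
(2,0): no bracket -> illegal
(2,1): no bracket -> illegal
(3,0): flips 2 -> legal
(4,0): flips 1 -> legal
(4,1): flips 1 -> legal
(4,2): flips 1 -> legal
(4,3): no bracket -> illegal
B mobility = 4
-- W to move --
(0,1): no bracket -> illegal
(0,2): flips 2 -> legal
(0,3): no bracket -> illegal
(1,1): no bracket -> illegal
(1,3): flips 1 -> legal
(1,4): flips 1 -> legal
(2,1): no bracket -> illegal
(2,4): no bracket -> illegal
(3,4): flips 1 -> legal
(3,5): no bracket -> illegal
(4,2): no bracket -> illegal
(4,3): no bracket -> illegal
(4,5): no bracket -> illegal
(5,3): no bracket -> illegal
(5,4): no bracket -> illegal
(5,5): no bracket -> illegal
W mobility = 4

Answer: B=4 W=4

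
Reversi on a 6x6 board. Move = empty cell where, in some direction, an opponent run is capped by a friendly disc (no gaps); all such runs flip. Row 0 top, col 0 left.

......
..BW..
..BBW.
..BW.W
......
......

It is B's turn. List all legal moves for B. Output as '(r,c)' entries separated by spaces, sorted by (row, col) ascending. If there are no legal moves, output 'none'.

(0,2): no bracket -> illegal
(0,3): flips 1 -> legal
(0,4): flips 1 -> legal
(1,4): flips 1 -> legal
(1,5): no bracket -> illegal
(2,5): flips 1 -> legal
(3,4): flips 1 -> legal
(4,2): no bracket -> illegal
(4,3): flips 1 -> legal
(4,4): flips 1 -> legal
(4,5): no bracket -> illegal

Answer: (0,3) (0,4) (1,4) (2,5) (3,4) (4,3) (4,4)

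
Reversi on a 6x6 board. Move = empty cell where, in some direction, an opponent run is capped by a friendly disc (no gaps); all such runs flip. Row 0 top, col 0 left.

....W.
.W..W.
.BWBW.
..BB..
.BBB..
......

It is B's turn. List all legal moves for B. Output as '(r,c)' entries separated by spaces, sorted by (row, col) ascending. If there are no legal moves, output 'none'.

(0,0): flips 2 -> legal
(0,1): flips 1 -> legal
(0,2): no bracket -> illegal
(0,3): no bracket -> illegal
(0,5): flips 1 -> legal
(1,0): no bracket -> illegal
(1,2): flips 1 -> legal
(1,3): no bracket -> illegal
(1,5): flips 1 -> legal
(2,0): no bracket -> illegal
(2,5): flips 1 -> legal
(3,1): no bracket -> illegal
(3,4): no bracket -> illegal
(3,5): no bracket -> illegal

Answer: (0,0) (0,1) (0,5) (1,2) (1,5) (2,5)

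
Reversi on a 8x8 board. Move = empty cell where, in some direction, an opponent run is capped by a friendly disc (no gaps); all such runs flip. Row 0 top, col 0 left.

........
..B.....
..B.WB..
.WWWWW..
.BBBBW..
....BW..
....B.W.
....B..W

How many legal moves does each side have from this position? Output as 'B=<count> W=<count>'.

-- B to move --
(1,3): no bracket -> illegal
(1,4): flips 2 -> legal
(1,5): flips 2 -> legal
(2,0): flips 1 -> legal
(2,1): flips 2 -> legal
(2,3): flips 3 -> legal
(2,6): flips 1 -> legal
(3,0): no bracket -> illegal
(3,6): flips 1 -> legal
(4,0): flips 1 -> legal
(4,6): flips 2 -> legal
(5,6): flips 1 -> legal
(5,7): no bracket -> illegal
(6,5): flips 3 -> legal
(6,7): no bracket -> illegal
(7,5): no bracket -> illegal
(7,6): no bracket -> illegal
B mobility = 11
-- W to move --
(0,1): no bracket -> illegal
(0,2): flips 2 -> legal
(0,3): no bracket -> illegal
(1,1): flips 1 -> legal
(1,3): flips 1 -> legal
(1,4): no bracket -> illegal
(1,5): flips 1 -> legal
(1,6): flips 1 -> legal
(2,1): no bracket -> illegal
(2,3): no bracket -> illegal
(2,6): flips 1 -> legal
(3,0): no bracket -> illegal
(3,6): no bracket -> illegal
(4,0): flips 4 -> legal
(5,0): flips 1 -> legal
(5,1): flips 2 -> legal
(5,2): flips 2 -> legal
(5,3): flips 4 -> legal
(6,3): flips 1 -> legal
(6,5): flips 2 -> legal
(7,3): flips 1 -> legal
(7,5): no bracket -> illegal
W mobility = 14

Answer: B=11 W=14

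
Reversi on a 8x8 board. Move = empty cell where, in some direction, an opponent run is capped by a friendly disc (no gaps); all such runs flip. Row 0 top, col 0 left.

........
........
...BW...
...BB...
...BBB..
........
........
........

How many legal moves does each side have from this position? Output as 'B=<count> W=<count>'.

-- B to move --
(1,3): no bracket -> illegal
(1,4): flips 1 -> legal
(1,5): flips 1 -> legal
(2,5): flips 1 -> legal
(3,5): no bracket -> illegal
B mobility = 3
-- W to move --
(1,2): no bracket -> illegal
(1,3): no bracket -> illegal
(1,4): no bracket -> illegal
(2,2): flips 1 -> legal
(2,5): no bracket -> illegal
(3,2): no bracket -> illegal
(3,5): no bracket -> illegal
(3,6): no bracket -> illegal
(4,2): flips 1 -> legal
(4,6): no bracket -> illegal
(5,2): no bracket -> illegal
(5,3): no bracket -> illegal
(5,4): flips 2 -> legal
(5,5): no bracket -> illegal
(5,6): no bracket -> illegal
W mobility = 3

Answer: B=3 W=3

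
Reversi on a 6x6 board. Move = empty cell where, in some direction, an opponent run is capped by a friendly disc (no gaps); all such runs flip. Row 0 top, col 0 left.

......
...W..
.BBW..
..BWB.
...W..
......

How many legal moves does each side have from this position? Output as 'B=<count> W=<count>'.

-- B to move --
(0,2): no bracket -> illegal
(0,3): no bracket -> illegal
(0,4): flips 1 -> legal
(1,2): flips 1 -> legal
(1,4): flips 1 -> legal
(2,4): flips 1 -> legal
(4,2): no bracket -> illegal
(4,4): flips 1 -> legal
(5,2): flips 1 -> legal
(5,3): no bracket -> illegal
(5,4): flips 1 -> legal
B mobility = 7
-- W to move --
(1,0): flips 2 -> legal
(1,1): flips 1 -> legal
(1,2): no bracket -> illegal
(2,0): flips 2 -> legal
(2,4): no bracket -> illegal
(2,5): flips 1 -> legal
(3,0): no bracket -> illegal
(3,1): flips 2 -> legal
(3,5): flips 1 -> legal
(4,1): flips 1 -> legal
(4,2): no bracket -> illegal
(4,4): no bracket -> illegal
(4,5): flips 1 -> legal
W mobility = 8

Answer: B=7 W=8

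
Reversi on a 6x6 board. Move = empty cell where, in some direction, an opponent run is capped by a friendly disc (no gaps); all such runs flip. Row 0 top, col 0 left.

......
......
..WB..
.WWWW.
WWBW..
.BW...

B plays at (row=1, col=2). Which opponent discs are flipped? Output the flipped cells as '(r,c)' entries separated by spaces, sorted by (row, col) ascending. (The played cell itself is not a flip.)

Dir NW: first cell '.' (not opp) -> no flip
Dir N: first cell '.' (not opp) -> no flip
Dir NE: first cell '.' (not opp) -> no flip
Dir W: first cell '.' (not opp) -> no flip
Dir E: first cell '.' (not opp) -> no flip
Dir SW: first cell '.' (not opp) -> no flip
Dir S: opp run (2,2) (3,2) capped by B -> flip
Dir SE: first cell 'B' (not opp) -> no flip

Answer: (2,2) (3,2)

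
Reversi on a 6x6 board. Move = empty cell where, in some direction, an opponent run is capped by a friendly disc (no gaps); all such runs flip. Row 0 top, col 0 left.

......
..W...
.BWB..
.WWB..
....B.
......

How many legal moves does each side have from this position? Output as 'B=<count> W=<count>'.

Answer: B=6 W=8

Derivation:
-- B to move --
(0,1): flips 1 -> legal
(0,2): no bracket -> illegal
(0,3): flips 1 -> legal
(1,1): flips 1 -> legal
(1,3): no bracket -> illegal
(2,0): no bracket -> illegal
(3,0): flips 2 -> legal
(4,0): no bracket -> illegal
(4,1): flips 2 -> legal
(4,2): no bracket -> illegal
(4,3): flips 1 -> legal
B mobility = 6
-- W to move --
(1,0): flips 1 -> legal
(1,1): flips 1 -> legal
(1,3): no bracket -> illegal
(1,4): flips 1 -> legal
(2,0): flips 1 -> legal
(2,4): flips 1 -> legal
(3,0): flips 1 -> legal
(3,4): flips 2 -> legal
(3,5): no bracket -> illegal
(4,2): no bracket -> illegal
(4,3): no bracket -> illegal
(4,5): no bracket -> illegal
(5,3): no bracket -> illegal
(5,4): no bracket -> illegal
(5,5): flips 2 -> legal
W mobility = 8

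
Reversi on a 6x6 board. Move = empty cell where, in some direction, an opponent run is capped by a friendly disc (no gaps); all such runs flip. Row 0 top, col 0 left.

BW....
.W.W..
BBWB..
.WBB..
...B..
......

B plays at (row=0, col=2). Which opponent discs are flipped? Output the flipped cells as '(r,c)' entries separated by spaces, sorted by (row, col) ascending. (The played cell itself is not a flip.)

Answer: (0,1) (1,1)

Derivation:
Dir NW: edge -> no flip
Dir N: edge -> no flip
Dir NE: edge -> no flip
Dir W: opp run (0,1) capped by B -> flip
Dir E: first cell '.' (not opp) -> no flip
Dir SW: opp run (1,1) capped by B -> flip
Dir S: first cell '.' (not opp) -> no flip
Dir SE: opp run (1,3), next='.' -> no flip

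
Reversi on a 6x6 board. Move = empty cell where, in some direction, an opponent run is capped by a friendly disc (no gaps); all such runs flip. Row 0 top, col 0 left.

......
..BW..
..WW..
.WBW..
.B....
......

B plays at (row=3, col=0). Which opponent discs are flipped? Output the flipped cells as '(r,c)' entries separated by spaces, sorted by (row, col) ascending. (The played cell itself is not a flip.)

Answer: (3,1)

Derivation:
Dir NW: edge -> no flip
Dir N: first cell '.' (not opp) -> no flip
Dir NE: first cell '.' (not opp) -> no flip
Dir W: edge -> no flip
Dir E: opp run (3,1) capped by B -> flip
Dir SW: edge -> no flip
Dir S: first cell '.' (not opp) -> no flip
Dir SE: first cell 'B' (not opp) -> no flip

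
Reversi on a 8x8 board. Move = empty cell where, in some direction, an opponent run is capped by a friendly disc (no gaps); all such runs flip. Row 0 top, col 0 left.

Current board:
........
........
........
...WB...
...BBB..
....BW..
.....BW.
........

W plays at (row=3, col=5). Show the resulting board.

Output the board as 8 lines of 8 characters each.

Place W at (3,5); scan 8 dirs for brackets.
Dir NW: first cell '.' (not opp) -> no flip
Dir N: first cell '.' (not opp) -> no flip
Dir NE: first cell '.' (not opp) -> no flip
Dir W: opp run (3,4) capped by W -> flip
Dir E: first cell '.' (not opp) -> no flip
Dir SW: opp run (4,4), next='.' -> no flip
Dir S: opp run (4,5) capped by W -> flip
Dir SE: first cell '.' (not opp) -> no flip
All flips: (3,4) (4,5)

Answer: ........
........
........
...WWW..
...BBW..
....BW..
.....BW.
........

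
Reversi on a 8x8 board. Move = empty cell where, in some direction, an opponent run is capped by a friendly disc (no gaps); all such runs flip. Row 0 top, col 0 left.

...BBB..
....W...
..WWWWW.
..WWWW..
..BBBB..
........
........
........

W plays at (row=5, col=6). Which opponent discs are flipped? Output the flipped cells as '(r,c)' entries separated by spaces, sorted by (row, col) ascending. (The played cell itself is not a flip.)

Dir NW: opp run (4,5) capped by W -> flip
Dir N: first cell '.' (not opp) -> no flip
Dir NE: first cell '.' (not opp) -> no flip
Dir W: first cell '.' (not opp) -> no flip
Dir E: first cell '.' (not opp) -> no flip
Dir SW: first cell '.' (not opp) -> no flip
Dir S: first cell '.' (not opp) -> no flip
Dir SE: first cell '.' (not opp) -> no flip

Answer: (4,5)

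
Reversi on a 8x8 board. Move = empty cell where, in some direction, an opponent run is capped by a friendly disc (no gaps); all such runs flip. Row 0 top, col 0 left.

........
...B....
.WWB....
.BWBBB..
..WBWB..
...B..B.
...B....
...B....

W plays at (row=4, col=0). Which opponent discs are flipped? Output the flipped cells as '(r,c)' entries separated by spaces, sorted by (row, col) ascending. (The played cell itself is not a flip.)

Answer: (3,1)

Derivation:
Dir NW: edge -> no flip
Dir N: first cell '.' (not opp) -> no flip
Dir NE: opp run (3,1) capped by W -> flip
Dir W: edge -> no flip
Dir E: first cell '.' (not opp) -> no flip
Dir SW: edge -> no flip
Dir S: first cell '.' (not opp) -> no flip
Dir SE: first cell '.' (not opp) -> no flip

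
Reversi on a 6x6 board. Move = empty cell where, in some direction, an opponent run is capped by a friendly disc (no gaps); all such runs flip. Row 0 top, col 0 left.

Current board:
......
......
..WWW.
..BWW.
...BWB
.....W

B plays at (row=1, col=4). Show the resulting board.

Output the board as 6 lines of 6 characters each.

Answer: ......
....B.
..WBW.
..BWW.
...BWB
.....W

Derivation:
Place B at (1,4); scan 8 dirs for brackets.
Dir NW: first cell '.' (not opp) -> no flip
Dir N: first cell '.' (not opp) -> no flip
Dir NE: first cell '.' (not opp) -> no flip
Dir W: first cell '.' (not opp) -> no flip
Dir E: first cell '.' (not opp) -> no flip
Dir SW: opp run (2,3) capped by B -> flip
Dir S: opp run (2,4) (3,4) (4,4), next='.' -> no flip
Dir SE: first cell '.' (not opp) -> no flip
All flips: (2,3)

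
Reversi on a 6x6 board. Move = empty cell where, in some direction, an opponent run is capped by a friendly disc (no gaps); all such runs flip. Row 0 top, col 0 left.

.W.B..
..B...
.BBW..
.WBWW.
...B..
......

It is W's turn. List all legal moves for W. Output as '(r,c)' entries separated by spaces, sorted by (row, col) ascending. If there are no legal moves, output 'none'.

(0,2): no bracket -> illegal
(0,4): no bracket -> illegal
(1,0): no bracket -> illegal
(1,1): flips 2 -> legal
(1,3): flips 1 -> legal
(1,4): no bracket -> illegal
(2,0): flips 2 -> legal
(3,0): no bracket -> illegal
(4,1): flips 1 -> legal
(4,2): no bracket -> illegal
(4,4): no bracket -> illegal
(5,2): flips 1 -> legal
(5,3): flips 1 -> legal
(5,4): no bracket -> illegal

Answer: (1,1) (1,3) (2,0) (4,1) (5,2) (5,3)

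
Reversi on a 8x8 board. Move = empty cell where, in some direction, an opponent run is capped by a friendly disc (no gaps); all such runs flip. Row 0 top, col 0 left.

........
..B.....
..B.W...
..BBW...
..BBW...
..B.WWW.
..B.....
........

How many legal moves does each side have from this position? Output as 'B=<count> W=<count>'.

-- B to move --
(1,3): no bracket -> illegal
(1,4): no bracket -> illegal
(1,5): flips 1 -> legal
(2,3): no bracket -> illegal
(2,5): flips 1 -> legal
(3,5): flips 1 -> legal
(4,5): flips 1 -> legal
(4,6): no bracket -> illegal
(4,7): no bracket -> illegal
(5,3): no bracket -> illegal
(5,7): no bracket -> illegal
(6,3): no bracket -> illegal
(6,4): no bracket -> illegal
(6,5): flips 1 -> legal
(6,6): flips 2 -> legal
(6,7): no bracket -> illegal
B mobility = 6
-- W to move --
(0,1): no bracket -> illegal
(0,2): no bracket -> illegal
(0,3): no bracket -> illegal
(1,1): flips 2 -> legal
(1,3): no bracket -> illegal
(2,1): flips 2 -> legal
(2,3): no bracket -> illegal
(3,1): flips 2 -> legal
(4,1): flips 2 -> legal
(5,1): flips 2 -> legal
(5,3): no bracket -> illegal
(6,1): flips 2 -> legal
(6,3): no bracket -> illegal
(7,1): no bracket -> illegal
(7,2): no bracket -> illegal
(7,3): no bracket -> illegal
W mobility = 6

Answer: B=6 W=6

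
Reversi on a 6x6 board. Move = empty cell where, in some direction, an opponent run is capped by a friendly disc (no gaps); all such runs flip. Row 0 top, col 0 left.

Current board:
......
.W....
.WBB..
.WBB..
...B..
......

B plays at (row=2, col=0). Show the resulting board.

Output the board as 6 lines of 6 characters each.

Answer: ......
.W....
BBBB..
.WBB..
...B..
......

Derivation:
Place B at (2,0); scan 8 dirs for brackets.
Dir NW: edge -> no flip
Dir N: first cell '.' (not opp) -> no flip
Dir NE: opp run (1,1), next='.' -> no flip
Dir W: edge -> no flip
Dir E: opp run (2,1) capped by B -> flip
Dir SW: edge -> no flip
Dir S: first cell '.' (not opp) -> no flip
Dir SE: opp run (3,1), next='.' -> no flip
All flips: (2,1)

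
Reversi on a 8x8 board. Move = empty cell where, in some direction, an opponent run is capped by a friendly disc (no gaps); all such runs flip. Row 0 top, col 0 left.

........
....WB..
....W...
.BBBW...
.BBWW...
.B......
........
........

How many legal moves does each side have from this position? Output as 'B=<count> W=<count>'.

-- B to move --
(0,3): no bracket -> illegal
(0,4): no bracket -> illegal
(0,5): no bracket -> illegal
(1,3): flips 1 -> legal
(2,3): no bracket -> illegal
(2,5): no bracket -> illegal
(3,5): flips 1 -> legal
(4,5): flips 2 -> legal
(5,2): no bracket -> illegal
(5,3): flips 1 -> legal
(5,4): flips 1 -> legal
(5,5): flips 1 -> legal
B mobility = 6
-- W to move --
(0,4): no bracket -> illegal
(0,5): no bracket -> illegal
(0,6): flips 1 -> legal
(1,6): flips 1 -> legal
(2,0): no bracket -> illegal
(2,1): flips 1 -> legal
(2,2): flips 1 -> legal
(2,3): flips 1 -> legal
(2,5): no bracket -> illegal
(2,6): no bracket -> illegal
(3,0): flips 3 -> legal
(4,0): flips 2 -> legal
(5,0): no bracket -> illegal
(5,2): no bracket -> illegal
(5,3): no bracket -> illegal
(6,0): flips 3 -> legal
(6,1): no bracket -> illegal
(6,2): no bracket -> illegal
W mobility = 8

Answer: B=6 W=8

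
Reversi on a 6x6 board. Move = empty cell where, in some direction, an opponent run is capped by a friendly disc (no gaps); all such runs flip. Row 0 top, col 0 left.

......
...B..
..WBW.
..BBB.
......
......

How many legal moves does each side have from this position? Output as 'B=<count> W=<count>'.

-- B to move --
(1,1): flips 1 -> legal
(1,2): flips 1 -> legal
(1,4): flips 1 -> legal
(1,5): flips 1 -> legal
(2,1): flips 1 -> legal
(2,5): flips 1 -> legal
(3,1): flips 1 -> legal
(3,5): flips 1 -> legal
B mobility = 8
-- W to move --
(0,2): flips 1 -> legal
(0,3): no bracket -> illegal
(0,4): flips 1 -> legal
(1,2): no bracket -> illegal
(1,4): no bracket -> illegal
(2,1): no bracket -> illegal
(2,5): no bracket -> illegal
(3,1): no bracket -> illegal
(3,5): no bracket -> illegal
(4,1): no bracket -> illegal
(4,2): flips 2 -> legal
(4,3): no bracket -> illegal
(4,4): flips 2 -> legal
(4,5): no bracket -> illegal
W mobility = 4

Answer: B=8 W=4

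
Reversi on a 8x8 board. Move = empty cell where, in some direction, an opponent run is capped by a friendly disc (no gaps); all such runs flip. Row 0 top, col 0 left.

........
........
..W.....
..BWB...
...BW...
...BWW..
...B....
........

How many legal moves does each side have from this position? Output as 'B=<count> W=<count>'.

-- B to move --
(1,1): no bracket -> illegal
(1,2): flips 1 -> legal
(1,3): no bracket -> illegal
(2,1): no bracket -> illegal
(2,3): flips 1 -> legal
(2,4): no bracket -> illegal
(3,1): no bracket -> illegal
(3,5): flips 1 -> legal
(4,2): no bracket -> illegal
(4,5): flips 2 -> legal
(4,6): no bracket -> illegal
(5,6): flips 2 -> legal
(6,4): flips 2 -> legal
(6,5): flips 1 -> legal
(6,6): no bracket -> illegal
B mobility = 7
-- W to move --
(2,1): flips 2 -> legal
(2,3): no bracket -> illegal
(2,4): flips 1 -> legal
(2,5): no bracket -> illegal
(3,1): flips 1 -> legal
(3,5): flips 1 -> legal
(4,1): no bracket -> illegal
(4,2): flips 2 -> legal
(4,5): no bracket -> illegal
(5,2): flips 1 -> legal
(6,2): flips 1 -> legal
(6,4): no bracket -> illegal
(7,2): flips 1 -> legal
(7,3): flips 3 -> legal
(7,4): no bracket -> illegal
W mobility = 9

Answer: B=7 W=9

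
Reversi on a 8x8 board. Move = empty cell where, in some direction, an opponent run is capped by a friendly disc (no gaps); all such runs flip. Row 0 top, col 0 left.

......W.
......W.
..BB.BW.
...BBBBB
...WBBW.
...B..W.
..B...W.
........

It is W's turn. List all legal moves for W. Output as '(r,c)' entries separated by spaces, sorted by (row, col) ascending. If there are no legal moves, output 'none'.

Answer: (1,2) (1,3) (2,4) (6,3) (7,1)

Derivation:
(1,1): no bracket -> illegal
(1,2): flips 3 -> legal
(1,3): flips 2 -> legal
(1,4): no bracket -> illegal
(1,5): no bracket -> illegal
(2,1): no bracket -> illegal
(2,4): flips 2 -> legal
(2,7): no bracket -> illegal
(3,1): no bracket -> illegal
(3,2): no bracket -> illegal
(4,2): no bracket -> illegal
(4,7): no bracket -> illegal
(5,1): no bracket -> illegal
(5,2): no bracket -> illegal
(5,4): no bracket -> illegal
(5,5): no bracket -> illegal
(6,1): no bracket -> illegal
(6,3): flips 1 -> legal
(6,4): no bracket -> illegal
(7,1): flips 4 -> legal
(7,2): no bracket -> illegal
(7,3): no bracket -> illegal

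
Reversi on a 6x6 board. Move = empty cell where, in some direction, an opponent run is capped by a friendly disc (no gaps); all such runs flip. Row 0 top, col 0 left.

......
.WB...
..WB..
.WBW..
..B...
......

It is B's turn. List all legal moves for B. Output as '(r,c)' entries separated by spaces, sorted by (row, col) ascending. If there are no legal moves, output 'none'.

(0,0): no bracket -> illegal
(0,1): no bracket -> illegal
(0,2): no bracket -> illegal
(1,0): flips 1 -> legal
(1,3): no bracket -> illegal
(2,0): flips 1 -> legal
(2,1): flips 1 -> legal
(2,4): flips 1 -> legal
(3,0): flips 1 -> legal
(3,4): flips 1 -> legal
(4,0): no bracket -> illegal
(4,1): no bracket -> illegal
(4,3): flips 1 -> legal
(4,4): no bracket -> illegal

Answer: (1,0) (2,0) (2,1) (2,4) (3,0) (3,4) (4,3)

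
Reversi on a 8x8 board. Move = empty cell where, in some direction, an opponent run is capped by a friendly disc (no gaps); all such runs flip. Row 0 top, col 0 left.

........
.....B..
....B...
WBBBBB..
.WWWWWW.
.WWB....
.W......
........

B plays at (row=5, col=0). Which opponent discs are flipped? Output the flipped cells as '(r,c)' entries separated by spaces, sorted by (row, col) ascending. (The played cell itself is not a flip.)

Answer: (4,1) (5,1) (5,2)

Derivation:
Dir NW: edge -> no flip
Dir N: first cell '.' (not opp) -> no flip
Dir NE: opp run (4,1) capped by B -> flip
Dir W: edge -> no flip
Dir E: opp run (5,1) (5,2) capped by B -> flip
Dir SW: edge -> no flip
Dir S: first cell '.' (not opp) -> no flip
Dir SE: opp run (6,1), next='.' -> no flip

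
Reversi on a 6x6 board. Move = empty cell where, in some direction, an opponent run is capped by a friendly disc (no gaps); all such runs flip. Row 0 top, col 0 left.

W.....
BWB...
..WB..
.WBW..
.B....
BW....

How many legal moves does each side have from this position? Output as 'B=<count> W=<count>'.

-- B to move --
(0,1): no bracket -> illegal
(0,2): no bracket -> illegal
(1,3): no bracket -> illegal
(2,0): no bracket -> illegal
(2,1): flips 2 -> legal
(2,4): no bracket -> illegal
(3,0): flips 1 -> legal
(3,4): flips 1 -> legal
(4,0): no bracket -> illegal
(4,2): no bracket -> illegal
(4,3): flips 1 -> legal
(4,4): no bracket -> illegal
(5,2): flips 1 -> legal
B mobility = 5
-- W to move --
(0,1): no bracket -> illegal
(0,2): flips 1 -> legal
(0,3): no bracket -> illegal
(1,3): flips 2 -> legal
(1,4): no bracket -> illegal
(2,0): flips 1 -> legal
(2,1): no bracket -> illegal
(2,4): flips 1 -> legal
(3,0): no bracket -> illegal
(3,4): no bracket -> illegal
(4,0): no bracket -> illegal
(4,2): flips 1 -> legal
(4,3): no bracket -> illegal
(5,2): no bracket -> illegal
W mobility = 5

Answer: B=5 W=5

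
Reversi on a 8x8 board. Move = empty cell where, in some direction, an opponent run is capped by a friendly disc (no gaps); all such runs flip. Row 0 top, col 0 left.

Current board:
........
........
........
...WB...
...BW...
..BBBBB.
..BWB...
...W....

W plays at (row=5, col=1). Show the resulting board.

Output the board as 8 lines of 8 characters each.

Place W at (5,1); scan 8 dirs for brackets.
Dir NW: first cell '.' (not opp) -> no flip
Dir N: first cell '.' (not opp) -> no flip
Dir NE: first cell '.' (not opp) -> no flip
Dir W: first cell '.' (not opp) -> no flip
Dir E: opp run (5,2) (5,3) (5,4) (5,5) (5,6), next='.' -> no flip
Dir SW: first cell '.' (not opp) -> no flip
Dir S: first cell '.' (not opp) -> no flip
Dir SE: opp run (6,2) capped by W -> flip
All flips: (6,2)

Answer: ........
........
........
...WB...
...BW...
.WBBBBB.
..WWB...
...W....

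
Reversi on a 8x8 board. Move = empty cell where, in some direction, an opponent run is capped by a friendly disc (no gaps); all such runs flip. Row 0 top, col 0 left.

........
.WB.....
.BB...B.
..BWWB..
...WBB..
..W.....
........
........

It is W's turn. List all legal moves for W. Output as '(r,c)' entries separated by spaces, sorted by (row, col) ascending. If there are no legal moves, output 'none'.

(0,1): no bracket -> illegal
(0,2): no bracket -> illegal
(0,3): no bracket -> illegal
(1,0): flips 2 -> legal
(1,3): flips 1 -> legal
(1,5): no bracket -> illegal
(1,6): no bracket -> illegal
(1,7): no bracket -> illegal
(2,0): no bracket -> illegal
(2,3): no bracket -> illegal
(2,4): no bracket -> illegal
(2,5): no bracket -> illegal
(2,7): no bracket -> illegal
(3,0): no bracket -> illegal
(3,1): flips 2 -> legal
(3,6): flips 1 -> legal
(3,7): no bracket -> illegal
(4,1): no bracket -> illegal
(4,2): no bracket -> illegal
(4,6): flips 2 -> legal
(5,3): no bracket -> illegal
(5,4): flips 1 -> legal
(5,5): flips 1 -> legal
(5,6): flips 1 -> legal

Answer: (1,0) (1,3) (3,1) (3,6) (4,6) (5,4) (5,5) (5,6)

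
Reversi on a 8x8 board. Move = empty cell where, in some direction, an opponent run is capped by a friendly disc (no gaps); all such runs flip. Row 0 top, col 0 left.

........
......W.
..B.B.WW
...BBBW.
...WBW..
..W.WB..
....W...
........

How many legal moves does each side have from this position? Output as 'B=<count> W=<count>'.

Answer: B=9 W=8

Derivation:
-- B to move --
(0,5): no bracket -> illegal
(0,6): no bracket -> illegal
(0,7): no bracket -> illegal
(1,5): no bracket -> illegal
(1,7): flips 1 -> legal
(2,5): no bracket -> illegal
(3,2): no bracket -> illegal
(3,7): flips 1 -> legal
(4,1): no bracket -> illegal
(4,2): flips 1 -> legal
(4,6): flips 1 -> legal
(4,7): no bracket -> illegal
(5,1): no bracket -> illegal
(5,3): flips 2 -> legal
(5,6): flips 1 -> legal
(6,1): flips 2 -> legal
(6,2): no bracket -> illegal
(6,3): no bracket -> illegal
(6,5): no bracket -> illegal
(7,3): flips 1 -> legal
(7,4): flips 2 -> legal
(7,5): no bracket -> illegal
B mobility = 9
-- W to move --
(1,1): no bracket -> illegal
(1,2): no bracket -> illegal
(1,3): no bracket -> illegal
(1,4): flips 3 -> legal
(1,5): no bracket -> illegal
(2,1): no bracket -> illegal
(2,3): flips 2 -> legal
(2,5): flips 2 -> legal
(3,1): no bracket -> illegal
(3,2): flips 3 -> legal
(4,2): no bracket -> illegal
(4,6): flips 1 -> legal
(5,3): flips 2 -> legal
(5,6): flips 1 -> legal
(6,5): flips 1 -> legal
(6,6): no bracket -> illegal
W mobility = 8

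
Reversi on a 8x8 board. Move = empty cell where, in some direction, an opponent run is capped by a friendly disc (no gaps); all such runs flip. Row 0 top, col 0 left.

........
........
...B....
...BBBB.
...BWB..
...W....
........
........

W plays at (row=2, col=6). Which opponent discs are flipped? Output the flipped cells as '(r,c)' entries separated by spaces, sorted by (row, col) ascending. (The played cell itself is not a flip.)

Dir NW: first cell '.' (not opp) -> no flip
Dir N: first cell '.' (not opp) -> no flip
Dir NE: first cell '.' (not opp) -> no flip
Dir W: first cell '.' (not opp) -> no flip
Dir E: first cell '.' (not opp) -> no flip
Dir SW: opp run (3,5) capped by W -> flip
Dir S: opp run (3,6), next='.' -> no flip
Dir SE: first cell '.' (not opp) -> no flip

Answer: (3,5)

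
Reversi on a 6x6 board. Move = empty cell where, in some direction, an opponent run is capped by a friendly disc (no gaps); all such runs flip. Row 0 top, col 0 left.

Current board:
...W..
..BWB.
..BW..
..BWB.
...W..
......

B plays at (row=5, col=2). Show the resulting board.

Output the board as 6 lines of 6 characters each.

Answer: ...W..
..BWB.
..BW..
..BWB.
...B..
..B...

Derivation:
Place B at (5,2); scan 8 dirs for brackets.
Dir NW: first cell '.' (not opp) -> no flip
Dir N: first cell '.' (not opp) -> no flip
Dir NE: opp run (4,3) capped by B -> flip
Dir W: first cell '.' (not opp) -> no flip
Dir E: first cell '.' (not opp) -> no flip
Dir SW: edge -> no flip
Dir S: edge -> no flip
Dir SE: edge -> no flip
All flips: (4,3)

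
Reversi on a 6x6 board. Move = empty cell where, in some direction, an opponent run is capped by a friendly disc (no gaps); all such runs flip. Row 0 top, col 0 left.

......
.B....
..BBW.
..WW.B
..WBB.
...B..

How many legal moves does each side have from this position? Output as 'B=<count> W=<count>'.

Answer: B=6 W=8

Derivation:
-- B to move --
(1,3): flips 1 -> legal
(1,4): no bracket -> illegal
(1,5): no bracket -> illegal
(2,1): flips 1 -> legal
(2,5): flips 1 -> legal
(3,1): flips 1 -> legal
(3,4): no bracket -> illegal
(4,1): flips 2 -> legal
(5,1): no bracket -> illegal
(5,2): flips 2 -> legal
B mobility = 6
-- W to move --
(0,0): flips 2 -> legal
(0,1): no bracket -> illegal
(0,2): no bracket -> illegal
(1,0): no bracket -> illegal
(1,2): flips 1 -> legal
(1,3): flips 1 -> legal
(1,4): flips 1 -> legal
(2,0): no bracket -> illegal
(2,1): flips 2 -> legal
(2,5): no bracket -> illegal
(3,1): no bracket -> illegal
(3,4): no bracket -> illegal
(4,5): flips 2 -> legal
(5,2): no bracket -> illegal
(5,4): flips 1 -> legal
(5,5): flips 1 -> legal
W mobility = 8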